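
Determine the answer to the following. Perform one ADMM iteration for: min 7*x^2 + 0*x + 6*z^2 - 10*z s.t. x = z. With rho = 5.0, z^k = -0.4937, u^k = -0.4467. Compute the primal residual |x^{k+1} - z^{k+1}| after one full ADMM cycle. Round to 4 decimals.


ADMM iteration with rho = 5.0, z^k = -0.4937, u^k = -0.4467
Step 1: x-update.
Minimize 7*x^2 + 0*x + (5.0/2)*(x + 0.4937 - 0.4467)^2
FOC: (2*7 + 5.0)*x = 0 + 5.0*(-0.4937 + 0.4467)
x^{k+1} = -0.0124
Step 2: z-update.
Minimize 6*z^2 - 10*z + (5.0/2)*(-0.0124 - z - 0.4467)^2
FOC: (2*6 + 5.0)*z = 10 + 5.0*(-0.0124 - 0.4467)
z^{k+1} = 0.4532
Step 3: u-update.
u^{k+1} = -0.4467 - 0.0124 - 0.4532 = -0.9123
Step 4: Primal residual = |-0.0124 - 0.4532| = 0.4656


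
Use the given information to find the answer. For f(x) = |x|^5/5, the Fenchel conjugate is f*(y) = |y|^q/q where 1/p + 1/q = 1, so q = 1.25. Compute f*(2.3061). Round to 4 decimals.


The conjugate exponent q satisfies 1/p + 1/q = 1.
p = 5, so q = 5/(5 - 1) = 1.25
|y|^q = 2.3061^1.25 = 2.8418
f*(2.3061) = 2.8418 / 1.25 = 2.2735


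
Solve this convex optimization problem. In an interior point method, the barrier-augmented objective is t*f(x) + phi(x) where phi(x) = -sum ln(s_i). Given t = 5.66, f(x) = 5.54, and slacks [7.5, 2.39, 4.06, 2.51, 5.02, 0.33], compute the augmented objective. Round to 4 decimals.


Step 1: Compute log-barrier.
ln values: [2.0149, 0.8713, 1.4012, 0.9203, 1.6134, -1.1087]
phi = -(2.0149 + 0.8713 + 1.4012 + 0.9203 + 1.6134 - 1.1087) = -5.7124
Step 2: Compute augmented objective.
t*f(x) = 5.66*5.54 = 31.3564
Total = 31.3564 - 5.7124 = 25.644


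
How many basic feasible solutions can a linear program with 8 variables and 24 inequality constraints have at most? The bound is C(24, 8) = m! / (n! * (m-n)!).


Each vertex corresponds to some choice of n active constraints out of m, so the number of vertices is at most C(m, n) = m! / (n!(m-n)!).
m = 24, n = 8
Numerator: 24 * 23 * 22 * 21 * 20 * 19 * 18 * 17
Denominator: 8! = 40320
C(24, 8) = 735471


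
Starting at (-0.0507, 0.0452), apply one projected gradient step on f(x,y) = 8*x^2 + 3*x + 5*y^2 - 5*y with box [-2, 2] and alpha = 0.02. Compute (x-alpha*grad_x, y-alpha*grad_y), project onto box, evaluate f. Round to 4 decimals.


Step 1: Compute gradient at (-0.0507, 0.0452).
grad_x = 2*8*-0.0507 + 3 = 2.1888
grad_y = 2*5*0.0452 - 5 = -4.548
Step 2: Gradient step.
x_raw = -0.0507 - 0.02*2.1888 = -0.0945
y_raw = 0.0452 - 0.02*-4.548 = 0.1362
Step 3: Project onto [-2, 2].
x_proj = clip(-0.0945) = -0.0945
y_proj = clip(0.1362) = 0.1362
Step 4: Evaluate f.
f(-0.0945, 0.1362) = -0.8001


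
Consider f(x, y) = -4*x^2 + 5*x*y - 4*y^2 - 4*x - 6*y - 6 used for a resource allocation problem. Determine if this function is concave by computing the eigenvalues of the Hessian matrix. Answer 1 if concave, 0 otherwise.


The Hessian of f(x,y) = -4*x^2 + 5*x*y - 4*y^2 - 4*x - 6*y - 6 is:
H = [[-8, 5], [5, -8]]
Trace = -8 - 8 = -16
Determinant = -8*-8 - (5)^2 = 39
Discriminant = (-16)^2 - 4*39 = 100.0
Eigenvalues: lambda_1 = -13.0, lambda_2 = -3.0
The function is concave.

1


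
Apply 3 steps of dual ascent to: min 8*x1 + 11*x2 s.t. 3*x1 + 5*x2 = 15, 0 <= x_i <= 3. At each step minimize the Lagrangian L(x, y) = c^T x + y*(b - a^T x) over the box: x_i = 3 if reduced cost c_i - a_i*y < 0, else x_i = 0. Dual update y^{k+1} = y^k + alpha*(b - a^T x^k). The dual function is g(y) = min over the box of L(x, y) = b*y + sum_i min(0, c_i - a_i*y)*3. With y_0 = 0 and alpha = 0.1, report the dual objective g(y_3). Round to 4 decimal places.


Dual ascent for LP: min 8*x1 + 11*x2, 3*x1 + 5*x2 = 15, 0 <= x_i <= 3
Step 1: y^k = 0.0, reduced costs: (8.0, 11.0)
  x^k = (0.0, 0.0), subgradient = b - a^T x = 15.0
  y^{k+1} = 0.0 + 0.1*15.0 = 1.5
Step 2: y^k = 1.5, reduced costs: (3.5, 3.5)
  x^k = (0.0, 0.0), subgradient = b - a^T x = 15.0
  y^{k+1} = 1.5 + 0.1*15.0 = 3.0
Step 3: y^k = 3.0, reduced costs: (-1.0, -4.0)
  x^k = (3.0, 3.0), subgradient = b - a^T x = -9.0
  y^{k+1} = 3.0 + 0.1*-9.0 = 2.1
Dual objective at y_3 = 2.1: reduced costs (1.7, 0.5), box minimizer x = (0.0, 0.0)
g(y_3) = b*y + (c1 - a1*y)*x1 + (c2 - a2*y)*x2 = 15*2.1 + 1.7*0.0 + 0.5*0.0 = 31.5 + 0.0 + 0.0 = 31.5


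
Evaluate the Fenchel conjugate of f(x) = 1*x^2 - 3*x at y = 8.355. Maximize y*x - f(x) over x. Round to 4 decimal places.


f*(y) = sup_x {y*x - a*x^2 - b*x} = sup_x {(y-b)*x - a*x^2}
FOC: (y - b) - 2a*x = 0 => x* = (y - b)/(2a)
x* = (8.355 + 3)/(2*1) = 5.6775
f*(8.355) = (y-b)^2/(4a) = (8.355 + 3)^2/(4*1)
= 128.936/4 = 32.234


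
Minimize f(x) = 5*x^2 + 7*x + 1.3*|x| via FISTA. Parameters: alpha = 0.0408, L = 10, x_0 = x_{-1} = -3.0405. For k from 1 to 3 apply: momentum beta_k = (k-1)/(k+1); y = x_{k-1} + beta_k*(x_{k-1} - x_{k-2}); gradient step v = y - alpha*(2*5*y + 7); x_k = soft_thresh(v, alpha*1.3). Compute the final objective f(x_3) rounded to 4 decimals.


FISTA on f(x) = 5*x^2 + 7*x + 1.3*|x|
L = 10, alpha = 0.0408
Iteration 1: beta = 0.0, y = -3.0405 + 0.0*(-3.0405 + 3.0405) = -3.0405
  grad(y) = -23.405, v = y - alpha*grad = -2.0856
  prox(v) = soft_thresh(-2.0856, 0.053) = -2.0325
Iteration 2: beta = 0.3333, y = -2.0325 + 0.3333*(-2.0325 + 3.0405) = -1.6965
  grad(y) = -9.9655, v = y - alpha*grad = -1.29
  prox(v) = soft_thresh(-1.29, 0.053) = -1.2369
Iteration 3: beta = 0.5, y = -1.2369 + 0.5*(-1.2369 + 2.0325) = -0.8391
  grad(y) = -1.3911, v = y - alpha*grad = -0.7824
  prox(v) = soft_thresh(-0.7824, 0.053) = -0.7293
f(x_3) = 5*(-0.7293)^2 + 7*(-0.7293) + 1.3*|-0.7293| = -1.4976


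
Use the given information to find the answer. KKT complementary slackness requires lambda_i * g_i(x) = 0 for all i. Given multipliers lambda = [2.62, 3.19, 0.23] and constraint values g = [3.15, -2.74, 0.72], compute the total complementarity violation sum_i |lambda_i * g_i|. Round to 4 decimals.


KKT complementary slackness check:
lambda_1 * g_1 = 2.62 * 3.15 = 8.253
lambda_2 * g_2 = 3.19 * -2.74 = -8.7406
lambda_3 * g_3 = 0.23 * 0.72 = 0.1656
Total violation = 8.253 + 8.7406 + 0.1656 = 17.1592


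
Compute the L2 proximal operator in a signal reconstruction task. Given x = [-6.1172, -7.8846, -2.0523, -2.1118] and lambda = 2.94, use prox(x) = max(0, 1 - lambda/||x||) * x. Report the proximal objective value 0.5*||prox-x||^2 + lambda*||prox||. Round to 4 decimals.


Step 1: Compute ||x||.
||x|| = 10.4047
Step 2: Compute scaling factor.
scale = max(0, 1 - 2.94/10.4047) = 0.7174
Step 3: prox(x) = [-4.3887, -5.6567, -1.4724, -1.5151]
||prox(x)|| = 7.4647
Step 4: Proximal objective.
0.5*||prox-x||^2 = 4.3218
lambda*||prox|| = 21.9462
Total = 26.2681


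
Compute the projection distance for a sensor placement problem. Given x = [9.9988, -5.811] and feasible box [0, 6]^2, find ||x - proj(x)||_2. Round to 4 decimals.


Project each component onto [0, 6].
clip(9.9988) = 6.0, clip(-5.811) = 0.0
Projection = [6.0, 0.0]
Squared diffs: [15.9904, 33.7677]
Distance = sqrt(49.7581) = 7.0539


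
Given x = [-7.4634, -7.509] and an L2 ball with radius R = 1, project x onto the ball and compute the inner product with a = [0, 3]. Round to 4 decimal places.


Step 1: Compute ||x|| (intermediates to 6 decimals).
||x|| = sqrt((-7.4634)^2 + (-7.509)^2) = 10.587135
Step 2: Project.
Since ||x|| > R, scale = R/||x|| = 1/10.587135 = 0.094454, proj(x) = scale * x
proj(x) = [-0.704948, -0.709255]
Step 3: Dot product.
a^T * proj(x) = 0*(-0.704948) + 3*(-0.709255) = -2.1278


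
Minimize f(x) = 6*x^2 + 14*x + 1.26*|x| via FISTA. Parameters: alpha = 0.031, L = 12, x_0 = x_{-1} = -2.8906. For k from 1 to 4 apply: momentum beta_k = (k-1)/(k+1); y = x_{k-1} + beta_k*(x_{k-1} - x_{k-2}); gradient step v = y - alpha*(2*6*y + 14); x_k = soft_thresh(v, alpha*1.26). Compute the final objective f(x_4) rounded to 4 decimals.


FISTA on f(x) = 6*x^2 + 14*x + 1.26*|x|
L = 12, alpha = 0.031
Iteration 1: beta = 0.0, y = -2.8906 + 0.0*(-2.8906 + 2.8906) = -2.8906
  grad(y) = -20.6872, v = y - alpha*grad = -2.2493
  prox(v) = soft_thresh(-2.2493, 0.0391) = -2.2102
Iteration 2: beta = 0.3333, y = -2.2102 + 0.3333*(-2.2102 + 2.8906) = -1.9834
  grad(y) = -9.8014, v = y - alpha*grad = -1.6796
  prox(v) = soft_thresh(-1.6796, 0.0391) = -1.6405
Iteration 3: beta = 0.5, y = -1.6405 + 0.5*(-1.6405 + 2.2102) = -1.3557
  grad(y) = -2.2684, v = y - alpha*grad = -1.2854
  prox(v) = soft_thresh(-1.2854, 0.0391) = -1.2463
Iteration 4: beta = 0.6, y = -1.2463 + 0.6*(-1.2463 + 1.6405) = -1.0098
  grad(y) = 1.8826, v = y - alpha*grad = -1.0681
  prox(v) = soft_thresh(-1.0681, 0.0391) = -1.0291
f(x_4) = 6*(-1.0291)^2 + 14*(-1.0291) + 1.26*|-1.0291| = -6.7564


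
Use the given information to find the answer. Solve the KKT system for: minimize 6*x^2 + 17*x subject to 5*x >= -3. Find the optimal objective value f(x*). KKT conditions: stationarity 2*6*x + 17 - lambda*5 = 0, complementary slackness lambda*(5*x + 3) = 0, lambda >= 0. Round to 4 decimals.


Step 1: Try lambda = 0 (constraint inactive).
x_unc = -17/(2*6) = -1.4167
Check: 5*-1.4167 = -7.0835 < -3 -- violated!
Step 2: Constraint must be active: 5*x = -3
x* = -3/5 = -0.6
lambda = (2*6*(-0.6) + 17)/5 = 1.96
Step 3: Compute optimal value.
f(x*) = 6*(-0.6)^2 + 17*(-0.6) = -8.04


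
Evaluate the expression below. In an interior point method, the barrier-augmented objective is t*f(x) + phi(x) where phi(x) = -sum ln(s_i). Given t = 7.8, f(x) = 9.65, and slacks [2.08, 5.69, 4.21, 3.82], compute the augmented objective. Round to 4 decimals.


Step 1: Compute log-barrier.
ln values: [0.7324, 1.7387, 1.4375, 1.3403]
phi = -(0.7324 + 1.7387 + 1.4375 + 1.3403) = -5.2488
Step 2: Compute augmented objective.
t*f(x) = 7.8*9.65 = 75.27
Total = 75.27 - 5.2488 = 70.0212


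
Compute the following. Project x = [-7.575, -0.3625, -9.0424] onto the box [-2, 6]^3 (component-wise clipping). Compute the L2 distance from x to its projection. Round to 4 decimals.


Project each component onto [-2, 6].
clip(-7.575) = -2.0, clip(-0.3625) = -0.3625, clip(-9.0424) = -2.0
Projection = [-2.0, -0.3625, -2.0]
Squared diffs: [31.0806, 0.0, 49.5954]
Distance = sqrt(80.676) = 8.982


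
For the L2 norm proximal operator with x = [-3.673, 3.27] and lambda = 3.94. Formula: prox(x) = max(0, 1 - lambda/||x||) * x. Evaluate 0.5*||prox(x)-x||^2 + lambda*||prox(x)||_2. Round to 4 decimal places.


Step 1: Compute ||x||.
||x|| = 4.9177
Step 2: Compute scaling factor.
scale = max(0, 1 - 3.94/4.9177) = 0.1988
Step 3: prox(x) = [-0.7302, 0.6501]
||prox(x)|| = 0.9777
Step 4: Proximal objective.
0.5*||prox-x||^2 = 7.7618
lambda*||prox|| = 3.8521
Total = 11.614


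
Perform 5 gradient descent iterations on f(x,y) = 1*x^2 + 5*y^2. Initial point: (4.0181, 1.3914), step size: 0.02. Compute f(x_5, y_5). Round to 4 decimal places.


Gradient descent on f(x,y) = 1*x^2 + 5*y^2.
Starting point: (4.0181, 1.3914), alpha = 0.02
Step 1: grad_x = 2*1*4.0181 = 8.0362, grad_y = 2*5*1.3914 = 13.914
  x_1 = 4.0181 - 0.02*8.0362 = 3.8574
  y_1 = 1.3914 - 0.02*13.914 = 1.1131
Step 2: grad_x = 2*1*3.8574 = 7.7148, grad_y = 2*5*1.1131 = 11.1312
  x_2 = 3.8574 - 0.02*7.7148 = 3.7031
  y_2 = 1.1131 - 0.02*11.1312 = 0.8905
Step 3: grad_x = 2*1*3.7031 = 7.4062, grad_y = 2*5*0.8905 = 8.905
  x_3 = 3.7031 - 0.02*7.4062 = 3.555
  y_3 = 0.8905 - 0.02*8.905 = 0.7124
Step 4: grad_x = 2*1*3.555 = 7.1099, grad_y = 2*5*0.7124 = 7.124
  x_4 = 3.555 - 0.02*7.1099 = 3.4128
  y_4 = 0.7124 - 0.02*7.124 = 0.5699
Step 5: grad_x = 2*1*3.4128 = 6.8255, grad_y = 2*5*0.5699 = 5.6992
  x_5 = 3.4128 - 0.02*6.8255 = 3.2762
  y_5 = 0.5699 - 0.02*5.6992 = 0.4559
f(3.2762, 0.4559) = 1*3.2762^2 + 5*0.4559^2 = 11.7732


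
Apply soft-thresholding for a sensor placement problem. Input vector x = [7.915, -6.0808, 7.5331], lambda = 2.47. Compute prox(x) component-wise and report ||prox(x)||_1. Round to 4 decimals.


Soft-thresholding with lambda = 2.47:
prox(7.915) = sign(7.915)*max(|7.915| - 2.47, 0) = 5.445
prox(-6.0808) = sign(-6.0808)*max(|-6.0808| - 2.47, 0) = -3.6108
prox(7.5331) = sign(7.5331)*max(|7.5331| - 2.47, 0) = 5.0631
prox(x) = [5.445, -3.6108, 5.0631]
||prox(x)||_1 = 5.445 + 3.6108 + 5.0631 = 14.1189


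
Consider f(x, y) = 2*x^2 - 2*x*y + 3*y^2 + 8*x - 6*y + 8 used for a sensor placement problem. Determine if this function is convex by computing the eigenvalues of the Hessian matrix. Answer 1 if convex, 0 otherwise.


The Hessian of f(x,y) = 2*x^2 - 2*x*y + 3*y^2 + 8*x - 6*y + 8 is:
H = [[4, -2], [-2, 6]]
Trace = 4 + 6 = 10
Determinant = 4*6 - (-2)^2 = 20
Discriminant = (10)^2 - 4*20 = 20.0
Eigenvalues: lambda_1 = 2.7639, lambda_2 = 7.2361
The function is convex.

1


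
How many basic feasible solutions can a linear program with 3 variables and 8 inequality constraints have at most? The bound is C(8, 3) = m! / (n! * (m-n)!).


Each vertex corresponds to some choice of n active constraints out of m, so the number of vertices is at most C(m, n) = m! / (n!(m-n)!).
m = 8, n = 3
Numerator: 8 * 7 * 6
Denominator: 3! = 6
C(8, 3) = 56


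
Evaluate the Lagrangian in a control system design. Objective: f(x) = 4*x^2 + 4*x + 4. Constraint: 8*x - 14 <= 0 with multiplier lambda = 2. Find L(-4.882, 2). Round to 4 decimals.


Step 1: Evaluate f(x).
f(-4.882) = 4*(-4.882)^2 + 4*(-4.882) + 4 = 79.8077
Step 2: Evaluate g(x).
g(-4.882) = 8*-4.882 - 14 = -53.056
Step 3: Compute Lagrangian.
L = 79.8077 + 2*-53.056 = -26.3043


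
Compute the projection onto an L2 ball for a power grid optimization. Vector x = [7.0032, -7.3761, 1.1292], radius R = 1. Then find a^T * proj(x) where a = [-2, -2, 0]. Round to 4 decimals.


Step 1: Compute ||x|| (intermediates to 6 decimals).
||x|| = sqrt(7.0032^2 + (-7.3761)^2 + 1.1292^2) = 10.233609
Step 2: Project.
Since ||x|| > R, scale = R/||x|| = 1/10.233609 = 0.097717, proj(x) = scale * x
proj(x) = [0.684332, -0.72077, 0.110342]
Step 3: Dot product.
a^T * proj(x) = -2*0.684332 - 2*(-0.72077) + 0*0.110342 = 0.0729


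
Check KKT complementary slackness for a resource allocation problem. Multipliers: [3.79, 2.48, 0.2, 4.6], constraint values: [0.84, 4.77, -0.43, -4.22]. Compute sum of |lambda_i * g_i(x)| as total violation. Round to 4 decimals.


KKT complementary slackness check:
lambda_1 * g_1 = 3.79 * 0.84 = 3.1836
lambda_2 * g_2 = 2.48 * 4.77 = 11.8296
lambda_3 * g_3 = 0.2 * -0.43 = -0.086
lambda_4 * g_4 = 4.6 * -4.22 = -19.412
Total violation = 3.1836 + 11.8296 + 0.086 + 19.412 = 34.5112


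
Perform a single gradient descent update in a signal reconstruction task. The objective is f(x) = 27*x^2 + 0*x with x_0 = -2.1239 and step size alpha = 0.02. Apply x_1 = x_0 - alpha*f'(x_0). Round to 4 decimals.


We compute the gradient at x_0 and apply the update.
f'(x) = 54*x + 0
f'(-2.1239) = 54*-2.1239 + 0 = -114.6906
x_1 = -2.1239 - 0.02*-114.6906 = 0.1699


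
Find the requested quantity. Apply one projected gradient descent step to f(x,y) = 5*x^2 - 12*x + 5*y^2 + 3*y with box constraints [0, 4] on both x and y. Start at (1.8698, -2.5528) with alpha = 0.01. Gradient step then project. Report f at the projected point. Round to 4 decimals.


Step 1: Compute gradient at (1.8698, -2.5528).
grad_x = 2*5*1.8698 - 12 = 6.698
grad_y = 2*5*-2.5528 + 3 = -22.528
Step 2: Gradient step.
x_raw = 1.8698 - 0.01*6.698 = 1.8028
y_raw = -2.5528 - 0.01*-22.528 = -2.3275
Step 3: Project onto [0, 4].
x_proj = clip(1.8028) = 1.8028
y_proj = clip(-2.3275) = 0.0
Step 4: Evaluate f.
f(1.8028, 0.0) = -5.383


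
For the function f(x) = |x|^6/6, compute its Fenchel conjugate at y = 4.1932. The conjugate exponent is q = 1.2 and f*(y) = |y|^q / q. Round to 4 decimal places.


The conjugate exponent q satisfies 1/p + 1/q = 1.
p = 6, so q = 6/(6 - 1) = 1.2
|y|^q = 4.1932^1.2 = 5.5854
f*(4.1932) = 5.5854 / 1.2 = 4.6545


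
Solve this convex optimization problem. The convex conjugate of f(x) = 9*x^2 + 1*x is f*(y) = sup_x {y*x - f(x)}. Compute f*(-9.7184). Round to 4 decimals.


f*(y) = sup_x {y*x - a*x^2 - b*x} = sup_x {(y-b)*x - a*x^2}
FOC: (y - b) - 2a*x = 0 => x* = (y - b)/(2a)
x* = (-9.7184 - 1)/(2*9) = -0.5955
f*(-9.7184) = (y-b)^2/(4a) = (-9.7184 - 1)^2/(4*9)
= 114.8841/36 = 3.1912


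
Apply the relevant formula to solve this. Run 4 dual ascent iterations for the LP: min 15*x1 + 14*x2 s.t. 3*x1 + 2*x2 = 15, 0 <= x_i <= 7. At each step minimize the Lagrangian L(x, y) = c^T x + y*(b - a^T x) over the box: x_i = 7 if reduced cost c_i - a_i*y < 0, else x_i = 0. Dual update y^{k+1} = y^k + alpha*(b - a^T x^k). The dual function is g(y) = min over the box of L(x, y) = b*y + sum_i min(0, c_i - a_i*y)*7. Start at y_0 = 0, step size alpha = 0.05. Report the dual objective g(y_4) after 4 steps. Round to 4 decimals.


Dual ascent for LP: min 15*x1 + 14*x2, 3*x1 + 2*x2 = 15, 0 <= x_i <= 7
Step 1: y^k = 0.0, reduced costs: (15.0, 14.0)
  x^k = (0.0, 0.0), subgradient = b - a^T x = 15.0
  y^{k+1} = 0.0 + 0.05*15.0 = 0.75
Step 2: y^k = 0.75, reduced costs: (12.75, 12.5)
  x^k = (0.0, 0.0), subgradient = b - a^T x = 15.0
  y^{k+1} = 0.75 + 0.05*15.0 = 1.5
Step 3: y^k = 1.5, reduced costs: (10.5, 11.0)
  x^k = (0.0, 0.0), subgradient = b - a^T x = 15.0
  y^{k+1} = 1.5 + 0.05*15.0 = 2.25
Step 4: y^k = 2.25, reduced costs: (8.25, 9.5)
  x^k = (0.0, 0.0), subgradient = b - a^T x = 15.0
  y^{k+1} = 2.25 + 0.05*15.0 = 3.0
Dual objective at y_4 = 3.0: reduced costs (6.0, 8.0), box minimizer x = (0.0, 0.0)
g(y_4) = b*y + (c1 - a1*y)*x1 + (c2 - a2*y)*x2 = 15*3.0 + 6.0*0.0 + 8.0*0.0 = 45.0 + 0.0 + 0.0 = 45.0


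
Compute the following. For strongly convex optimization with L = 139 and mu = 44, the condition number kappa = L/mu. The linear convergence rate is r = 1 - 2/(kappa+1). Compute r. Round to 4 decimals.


Step 1: Compute the condition number.
kappa = L/mu = 139/44 = 3.1591
Step 2: Compute the convergence rate.
r = 1 - 2/(kappa + 1) = 1 - 2*mu/(L + mu) = (L - mu)/(L + mu) = 95/183 = 0.5191


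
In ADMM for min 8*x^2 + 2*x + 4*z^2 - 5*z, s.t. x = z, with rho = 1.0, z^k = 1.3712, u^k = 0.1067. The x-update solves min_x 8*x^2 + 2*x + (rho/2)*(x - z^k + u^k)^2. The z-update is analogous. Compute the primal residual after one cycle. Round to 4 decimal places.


ADMM iteration with rho = 1.0, z^k = 1.3712, u^k = 0.1067
Step 1: x-update.
Minimize 8*x^2 + 2*x + (1.0/2)*(x - 1.3712 + 0.1067)^2
FOC: (2*8 + 1.0)*x = -2 + 1.0*(1.3712 - 0.1067)
x^{k+1} = -0.0433
Step 2: z-update.
Minimize 4*z^2 - 5*z + (1.0/2)*(-0.0433 - z + 0.1067)^2
FOC: (2*4 + 1.0)*z = 5 + 1.0*(-0.0433 + 0.1067)
z^{k+1} = 0.5626
Step 3: u-update.
u^{k+1} = 0.1067 - 0.0433 - 0.5626 = -0.4992
Step 4: Primal residual = |-0.0433 - 0.5626| = 0.6059


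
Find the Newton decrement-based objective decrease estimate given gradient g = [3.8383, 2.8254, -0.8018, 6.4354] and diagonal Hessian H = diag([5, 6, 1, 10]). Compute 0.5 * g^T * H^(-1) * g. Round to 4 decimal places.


Step 1: H is diagonal, so H^(-1) * g = [0.7677, 0.4709, -0.8018, 0.6435].
Step 2: g^T H^(-1) g = sum_i g_i^2 / H_ii
  = (3.8383)^2/5 + (2.8254)^2/6 + (-0.8018)^2/1 + (6.4354)^2/10
  = 2.9465 + 1.3305 + 0.6429 + 4.1414 = 9.0613
Step 3: Objective decrease = 0.5 * g^T H^(-1) g = 4.5307


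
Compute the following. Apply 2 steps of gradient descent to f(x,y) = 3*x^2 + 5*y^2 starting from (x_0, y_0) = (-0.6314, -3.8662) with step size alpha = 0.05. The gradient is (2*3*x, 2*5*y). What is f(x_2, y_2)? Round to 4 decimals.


Gradient descent on f(x,y) = 3*x^2 + 5*y^2.
Starting point: (-0.6314, -3.8662), alpha = 0.05
Step 1: grad_x = 2*3*-0.6314 = -3.7884, grad_y = 2*5*-3.8662 = -38.662
  x_1 = -0.6314 - 0.05*-3.7884 = -0.442
  y_1 = -3.8662 - 0.05*-38.662 = -1.9331
Step 2: grad_x = 2*3*-0.442 = -2.6519, grad_y = 2*5*-1.9331 = -19.331
  x_2 = -0.442 - 0.05*-2.6519 = -0.3094
  y_2 = -1.9331 - 0.05*-19.331 = -0.9666
f(-0.3094, -0.9666) = 3*(-0.3094)^2 + 5*(-0.9666)^2 = 4.9583


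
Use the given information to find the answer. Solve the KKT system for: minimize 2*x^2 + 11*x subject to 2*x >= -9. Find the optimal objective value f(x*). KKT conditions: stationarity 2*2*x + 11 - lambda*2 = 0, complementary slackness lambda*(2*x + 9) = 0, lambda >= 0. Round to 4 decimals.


Step 1: Try lambda = 0 (constraint inactive).
Stationarity: 2*2*x + 11 = 0
x* = -11/(2*2) = -2.75
Check constraint: 2*-2.75 = -5.5 >= -9 -- satisfied.
Step 2: Compute optimal value.
f(x*) = 2*(-2.75)^2 + 11*(-2.75) = -15.125


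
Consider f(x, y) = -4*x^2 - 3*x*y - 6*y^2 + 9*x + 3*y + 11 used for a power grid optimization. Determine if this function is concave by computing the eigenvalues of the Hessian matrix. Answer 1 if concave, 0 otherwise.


The Hessian of f(x,y) = -4*x^2 - 3*x*y - 6*y^2 + 9*x + 3*y + 11 is:
H = [[-8, -3], [-3, -12]]
Trace = -8 - 12 = -20
Determinant = -8*-12 - (-3)^2 = 87
Discriminant = (-20)^2 - 4*87 = 52.0
Eigenvalues: lambda_1 = -13.6056, lambda_2 = -6.3944
The function is concave.

1


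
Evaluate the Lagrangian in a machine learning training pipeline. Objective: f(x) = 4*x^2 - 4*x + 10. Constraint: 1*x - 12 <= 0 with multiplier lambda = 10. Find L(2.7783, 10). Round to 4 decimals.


Step 1: Evaluate f(x).
f(2.7783) = 4*2.7783^2 - 4*2.7783 + 10 = 29.7626
Step 2: Evaluate g(x).
g(2.7783) = 1*2.7783 - 12 = -9.2217
Step 3: Compute Lagrangian.
L = 29.7626 + 10*-9.2217 = -62.4544


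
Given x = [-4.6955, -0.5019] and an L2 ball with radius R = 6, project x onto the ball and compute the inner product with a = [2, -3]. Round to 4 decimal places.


Step 1: Compute ||x|| (intermediates to 6 decimals).
||x|| = sqrt((-4.6955)^2 + (-0.5019)^2) = 4.722248
Step 2: Project.
Since ||x|| <= R, proj = x (no scaling needed).
proj(x) = [-4.6955, -0.5019]
Step 3: Dot product.
a^T * proj(x) = 2*(-4.6955) - 3*(-0.5019) = -7.8853


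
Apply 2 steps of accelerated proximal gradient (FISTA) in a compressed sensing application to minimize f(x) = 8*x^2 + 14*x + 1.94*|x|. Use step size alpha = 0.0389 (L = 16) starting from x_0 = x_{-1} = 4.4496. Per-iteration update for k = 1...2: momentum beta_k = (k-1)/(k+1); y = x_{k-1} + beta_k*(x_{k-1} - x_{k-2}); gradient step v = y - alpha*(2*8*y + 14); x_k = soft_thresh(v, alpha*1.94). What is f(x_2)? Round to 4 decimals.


FISTA on f(x) = 8*x^2 + 14*x + 1.94*|x|
L = 16, alpha = 0.0389
Iteration 1: beta = 0.0, y = 4.4496 + 0.0*(4.4496 - 4.4496) = 4.4496
  grad(y) = 85.1936, v = y - alpha*grad = 1.1356
  prox(v) = soft_thresh(1.1356, 0.0755) = 1.0601
Iteration 2: beta = 0.3333, y = 1.0601 + 0.3333*(1.0601 - 4.4496) = -0.0697
  grad(y) = 12.8843, v = y - alpha*grad = -0.5709
  prox(v) = soft_thresh(-0.5709, 0.0755) = -0.4955
f(x_2) = 8*(-0.4955)^2 + 14*(-0.4955) + 1.94*|-0.4955| = -4.0114


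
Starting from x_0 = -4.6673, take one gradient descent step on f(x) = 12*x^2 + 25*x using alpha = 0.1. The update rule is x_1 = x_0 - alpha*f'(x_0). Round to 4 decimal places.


We compute the gradient at x_0 and apply the update.
f'(x) = 24*x + 25
f'(-4.6673) = 24*-4.6673 + 25 = -87.0152
x_1 = -4.6673 - 0.1*-87.0152 = 4.0342


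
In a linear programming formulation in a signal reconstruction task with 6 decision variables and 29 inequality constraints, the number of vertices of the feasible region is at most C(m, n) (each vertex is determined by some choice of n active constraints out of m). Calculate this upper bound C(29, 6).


Each vertex corresponds to some choice of n active constraints out of m, so the number of vertices is at most C(m, n) = m! / (n!(m-n)!).
m = 29, n = 6
Numerator: 29 * 28 * 27 * 26 * 25 * 24
Denominator: 6! = 720
C(29, 6) = 475020


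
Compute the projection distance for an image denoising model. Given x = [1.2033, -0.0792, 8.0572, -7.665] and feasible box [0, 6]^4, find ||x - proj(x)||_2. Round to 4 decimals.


Project each component onto [0, 6].
clip(1.2033) = 1.2033, clip(-0.0792) = 0.0, clip(8.0572) = 6.0, clip(-7.665) = 0.0
Projection = [1.2033, 0.0, 6.0, 0.0]
Squared diffs: [0.0, 0.0063, 4.2321, 58.7522]
Distance = sqrt(62.9906) = 7.9367


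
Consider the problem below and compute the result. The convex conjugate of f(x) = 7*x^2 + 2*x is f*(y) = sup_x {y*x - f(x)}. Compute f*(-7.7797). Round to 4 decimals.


f*(y) = sup_x {y*x - a*x^2 - b*x} = sup_x {(y-b)*x - a*x^2}
FOC: (y - b) - 2a*x = 0 => x* = (y - b)/(2a)
x* = (-7.7797 - 2)/(2*7) = -0.6986
f*(-7.7797) = (y-b)^2/(4a) = (-7.7797 - 2)^2/(4*7)
= 95.6425/28 = 3.4158


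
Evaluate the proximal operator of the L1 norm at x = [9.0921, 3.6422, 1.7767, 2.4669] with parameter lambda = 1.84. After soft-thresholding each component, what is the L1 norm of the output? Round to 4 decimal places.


Soft-thresholding with lambda = 1.84:
prox(9.0921) = sign(9.0921)*max(|9.0921| - 1.84, 0) = 7.2521
prox(3.6422) = sign(3.6422)*max(|3.6422| - 1.84, 0) = 1.8022
prox(1.7767) = sign(1.7767)*max(|1.7767| - 1.84, 0) = 0.0
prox(2.4669) = sign(2.4669)*max(|2.4669| - 1.84, 0) = 0.6269
prox(x) = [7.2521, 1.8022, 0.0, 0.6269]
||prox(x)||_1 = 7.2521 + 1.8022 + 0.0 + 0.6269 = 9.6812


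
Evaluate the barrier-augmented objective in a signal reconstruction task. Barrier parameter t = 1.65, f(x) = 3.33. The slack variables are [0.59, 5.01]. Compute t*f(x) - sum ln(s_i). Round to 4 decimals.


Step 1: Compute log-barrier.
ln values: [-0.5276, 1.6114]
phi = -(-0.5276 + 1.6114) = -1.0838
Step 2: Compute augmented objective.
t*f(x) = 1.65*3.33 = 5.4945
Total = 5.4945 - 1.0838 = 4.4107


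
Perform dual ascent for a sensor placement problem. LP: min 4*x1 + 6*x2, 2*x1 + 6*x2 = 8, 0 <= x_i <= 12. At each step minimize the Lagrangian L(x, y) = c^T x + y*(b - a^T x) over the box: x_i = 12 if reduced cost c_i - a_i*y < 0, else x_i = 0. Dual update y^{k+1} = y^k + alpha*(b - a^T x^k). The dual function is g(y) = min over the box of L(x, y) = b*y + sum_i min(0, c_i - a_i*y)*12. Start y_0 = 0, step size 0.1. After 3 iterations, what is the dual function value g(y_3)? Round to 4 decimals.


Dual ascent for LP: min 4*x1 + 6*x2, 2*x1 + 6*x2 = 8, 0 <= x_i <= 12
Step 1: y^k = 0.0, reduced costs: (4.0, 6.0)
  x^k = (0.0, 0.0), subgradient = b - a^T x = 8.0
  y^{k+1} = 0.0 + 0.1*8.0 = 0.8
Step 2: y^k = 0.8, reduced costs: (2.4, 1.2)
  x^k = (0.0, 0.0), subgradient = b - a^T x = 8.0
  y^{k+1} = 0.8 + 0.1*8.0 = 1.6
Step 3: y^k = 1.6, reduced costs: (0.8, -3.6)
  x^k = (0.0, 12.0), subgradient = b - a^T x = -64.0
  y^{k+1} = 1.6 + 0.1*-64.0 = -4.8
Dual objective at y_3 = -4.8: reduced costs (13.6, 34.8), box minimizer x = (0.0, 0.0)
g(y_3) = b*y + (c1 - a1*y)*x1 + (c2 - a2*y)*x2 = 8*(-4.8) + 13.6*0.0 + 34.8*0.0 = -38.4 + 0.0 + 0.0 = -38.4


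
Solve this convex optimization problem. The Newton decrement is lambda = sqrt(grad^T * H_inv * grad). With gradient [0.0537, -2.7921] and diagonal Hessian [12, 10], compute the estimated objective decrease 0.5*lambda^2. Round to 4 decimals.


Step 1: H is diagonal, so H^(-1) * g = [0.0045, -0.2792].
Step 2: g^T H^(-1) g = sum_i g_i^2 / H_ii
  = (0.0537)^2/12 + (-2.7921)^2/10
  = 0.0002 + 0.7796 = 0.7798
Step 3: Objective decrease = 0.5 * g^T H^(-1) g = 0.3899


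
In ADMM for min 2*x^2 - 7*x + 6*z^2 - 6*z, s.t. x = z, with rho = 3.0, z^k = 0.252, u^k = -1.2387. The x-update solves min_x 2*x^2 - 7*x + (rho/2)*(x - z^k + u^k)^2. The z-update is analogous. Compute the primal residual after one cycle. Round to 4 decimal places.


ADMM iteration with rho = 3.0, z^k = 0.252, u^k = -1.2387
Step 1: x-update.
Minimize 2*x^2 - 7*x + (3.0/2)*(x - 0.252 - 1.2387)^2
FOC: (2*2 + 3.0)*x = 7 + 3.0*(0.252 + 1.2387)
x^{k+1} = 1.6389
Step 2: z-update.
Minimize 6*z^2 - 6*z + (3.0/2)*(1.6389 - z - 1.2387)^2
FOC: (2*6 + 3.0)*z = 6 + 3.0*(1.6389 - 1.2387)
z^{k+1} = 0.48
Step 3: u-update.
u^{k+1} = -1.2387 + 1.6389 - 0.48 = -0.0799
Step 4: Primal residual = |1.6389 - 0.48| = 1.1588


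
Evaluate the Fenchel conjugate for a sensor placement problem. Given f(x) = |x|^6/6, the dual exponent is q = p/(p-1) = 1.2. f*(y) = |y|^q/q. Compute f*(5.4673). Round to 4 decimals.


The conjugate exponent q satisfies 1/p + 1/q = 1.
p = 6, so q = 6/(6 - 1) = 1.2
|y|^q = 5.4673^1.2 = 7.6794
f*(5.4673) = 7.6794 / 1.2 = 6.3995


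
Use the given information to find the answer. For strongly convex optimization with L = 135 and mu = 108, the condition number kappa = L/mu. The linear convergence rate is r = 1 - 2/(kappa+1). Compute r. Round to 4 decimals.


Step 1: Compute the condition number.
kappa = L/mu = 135/108 = 1.25
Step 2: Compute the convergence rate.
r = 1 - 2/(kappa + 1) = 1 - 2*mu/(L + mu) = (L - mu)/(L + mu) = 27/243 = 0.1111


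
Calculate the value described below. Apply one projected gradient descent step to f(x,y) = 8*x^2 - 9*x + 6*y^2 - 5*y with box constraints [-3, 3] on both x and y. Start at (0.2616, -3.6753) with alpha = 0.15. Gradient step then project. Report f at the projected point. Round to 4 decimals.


Step 1: Compute gradient at (0.2616, -3.6753).
grad_x = 2*8*0.2616 - 9 = -4.8144
grad_y = 2*6*-3.6753 - 5 = -49.1036
Step 2: Gradient step.
x_raw = 0.2616 - 0.15*-4.8144 = 0.9838
y_raw = -3.6753 - 0.15*-49.1036 = 3.6902
Step 3: Project onto [-3, 3].
x_proj = clip(0.9838) = 0.9838
y_proj = clip(3.6902) = 3.0
Step 4: Evaluate f.
f(0.9838, 3.0) = 37.8884


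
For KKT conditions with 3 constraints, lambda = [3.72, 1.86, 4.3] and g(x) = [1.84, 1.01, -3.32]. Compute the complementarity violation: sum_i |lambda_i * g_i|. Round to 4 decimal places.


KKT complementary slackness check:
lambda_1 * g_1 = 3.72 * 1.84 = 6.8448
lambda_2 * g_2 = 1.86 * 1.01 = 1.8786
lambda_3 * g_3 = 4.3 * -3.32 = -14.276
Total violation = 6.8448 + 1.8786 + 14.276 = 22.9994


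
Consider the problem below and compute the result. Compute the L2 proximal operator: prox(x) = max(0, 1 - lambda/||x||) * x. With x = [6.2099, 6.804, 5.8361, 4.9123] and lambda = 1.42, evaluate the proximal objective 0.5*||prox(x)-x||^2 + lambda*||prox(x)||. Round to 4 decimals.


Step 1: Compute ||x||.
||x|| = 11.9603
Step 2: Compute scaling factor.
scale = max(0, 1 - 1.42/11.9603) = 0.8813
Step 3: prox(x) = [5.4726, 5.9962, 5.1432, 4.3291]
||prox(x)|| = 10.5403
Step 4: Proximal objective.
0.5*||prox-x||^2 = 1.0082
lambda*||prox|| = 14.9672
Total = 15.9754


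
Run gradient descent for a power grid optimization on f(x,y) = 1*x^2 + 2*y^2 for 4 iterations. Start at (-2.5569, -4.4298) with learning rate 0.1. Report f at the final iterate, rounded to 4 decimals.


Gradient descent on f(x,y) = 1*x^2 + 2*y^2.
Starting point: (-2.5569, -4.4298), alpha = 0.1
Step 1: grad_x = 2*1*-2.5569 = -5.1138, grad_y = 2*2*-4.4298 = -17.7192
  x_1 = -2.5569 - 0.1*-5.1138 = -2.0455
  y_1 = -4.4298 - 0.1*-17.7192 = -2.6579
Step 2: grad_x = 2*1*-2.0455 = -4.091, grad_y = 2*2*-2.6579 = -10.6315
  x_2 = -2.0455 - 0.1*-4.091 = -1.6364
  y_2 = -2.6579 - 0.1*-10.6315 = -1.5947
Step 3: grad_x = 2*1*-1.6364 = -3.2728, grad_y = 2*2*-1.5947 = -6.3789
  x_3 = -1.6364 - 0.1*-3.2728 = -1.3091
  y_3 = -1.5947 - 0.1*-6.3789 = -0.9568
Step 4: grad_x = 2*1*-1.3091 = -2.6183, grad_y = 2*2*-0.9568 = -3.8273
  x_4 = -1.3091 - 0.1*-2.6183 = -1.0473
  y_4 = -0.9568 - 0.1*-3.8273 = -0.5741
f(-1.0473, -0.5741) = 1*(-1.0473)^2 + 2*(-0.5741)^2 = 1.756


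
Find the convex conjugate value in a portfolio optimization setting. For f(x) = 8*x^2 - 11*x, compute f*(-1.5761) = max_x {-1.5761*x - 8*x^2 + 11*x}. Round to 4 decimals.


f*(y) = sup_x {y*x - a*x^2 - b*x} = sup_x {(y-b)*x - a*x^2}
FOC: (y - b) - 2a*x = 0 => x* = (y - b)/(2a)
x* = (-1.5761 + 11)/(2*8) = 0.589
f*(-1.5761) = (y-b)^2/(4a) = (-1.5761 + 11)^2/(4*8)
= 88.8099/32 = 2.7753


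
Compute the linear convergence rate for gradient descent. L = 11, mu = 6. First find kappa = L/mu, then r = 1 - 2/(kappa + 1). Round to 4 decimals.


Step 1: Compute the condition number.
kappa = L/mu = 11/6 = 1.8333
Step 2: Compute the convergence rate.
r = 1 - 2/(kappa + 1) = 1 - 2*mu/(L + mu) = (L - mu)/(L + mu) = 5/17 = 0.2941


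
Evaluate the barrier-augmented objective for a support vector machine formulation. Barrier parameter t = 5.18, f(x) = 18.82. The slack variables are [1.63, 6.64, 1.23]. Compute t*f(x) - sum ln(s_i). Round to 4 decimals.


Step 1: Compute log-barrier.
ln values: [0.4886, 1.8931, 0.207]
phi = -(0.4886 + 1.8931 + 0.207) = -2.5887
Step 2: Compute augmented objective.
t*f(x) = 5.18*18.82 = 97.4876
Total = 97.4876 - 2.5887 = 94.8989


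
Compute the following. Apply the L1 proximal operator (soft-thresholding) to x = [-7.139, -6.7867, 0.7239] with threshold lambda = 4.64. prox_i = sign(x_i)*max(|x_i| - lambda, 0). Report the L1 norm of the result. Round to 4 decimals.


Soft-thresholding with lambda = 4.64:
prox(-7.139) = sign(-7.139)*max(|-7.139| - 4.64, 0) = -2.499
prox(-6.7867) = sign(-6.7867)*max(|-6.7867| - 4.64, 0) = -2.1467
prox(0.7239) = sign(0.7239)*max(|0.7239| - 4.64, 0) = 0.0
prox(x) = [-2.499, -2.1467, 0.0]
||prox(x)||_1 = 2.499 + 2.1467 + 0.0 = 4.6457


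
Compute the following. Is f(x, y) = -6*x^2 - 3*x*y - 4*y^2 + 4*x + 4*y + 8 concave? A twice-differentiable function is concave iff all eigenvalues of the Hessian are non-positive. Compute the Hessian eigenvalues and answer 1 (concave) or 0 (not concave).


The Hessian of f(x,y) = -6*x^2 - 3*x*y - 4*y^2 + 4*x + 4*y + 8 is:
H = [[-12, -3], [-3, -8]]
Trace = -12 - 8 = -20
Determinant = -12*-8 - (-3)^2 = 87
Discriminant = (-20)^2 - 4*87 = 52.0
Eigenvalues: lambda_1 = -13.6056, lambda_2 = -6.3944
The function is concave.

1


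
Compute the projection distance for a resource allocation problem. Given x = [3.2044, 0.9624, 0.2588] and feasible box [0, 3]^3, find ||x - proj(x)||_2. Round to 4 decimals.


Project each component onto [0, 3].
clip(3.2044) = 3.0, clip(0.9624) = 0.9624, clip(0.2588) = 0.2588
Projection = [3.0, 0.9624, 0.2588]
Squared diffs: [0.0418, 0.0, 0.0]
Distance = sqrt(0.0418) = 0.2044


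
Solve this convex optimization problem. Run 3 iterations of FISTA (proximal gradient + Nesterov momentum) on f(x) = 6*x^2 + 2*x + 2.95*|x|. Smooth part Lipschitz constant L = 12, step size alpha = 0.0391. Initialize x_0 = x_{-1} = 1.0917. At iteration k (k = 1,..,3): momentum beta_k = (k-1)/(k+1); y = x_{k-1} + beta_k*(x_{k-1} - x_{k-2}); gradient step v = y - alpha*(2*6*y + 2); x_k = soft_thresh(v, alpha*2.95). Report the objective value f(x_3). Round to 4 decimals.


FISTA on f(x) = 6*x^2 + 2*x + 2.95*|x|
L = 12, alpha = 0.0391
Iteration 1: beta = 0.0, y = 1.0917 + 0.0*(1.0917 - 1.0917) = 1.0917
  grad(y) = 15.1004, v = y - alpha*grad = 0.5013
  prox(v) = soft_thresh(0.5013, 0.1153) = 0.3859
Iteration 2: beta = 0.3333, y = 0.3859 + 0.3333*(0.3859 - 1.0917) = 0.1507
  grad(y) = 3.8081, v = y - alpha*grad = 0.0018
  prox(v) = soft_thresh(0.0018, 0.1153) = 0.0
Iteration 3: beta = 0.5, y = 0.0 + 0.5*(0.0 - 0.3859) = -0.193
  grad(y) = -0.3156, v = y - alpha*grad = -0.1806
  prox(v) = soft_thresh(-0.1806, 0.1153) = -0.0653
f(x_3) = 6*(-0.0653)^2 + 2*(-0.0653) + 2.95*|-0.0653| = 0.0876


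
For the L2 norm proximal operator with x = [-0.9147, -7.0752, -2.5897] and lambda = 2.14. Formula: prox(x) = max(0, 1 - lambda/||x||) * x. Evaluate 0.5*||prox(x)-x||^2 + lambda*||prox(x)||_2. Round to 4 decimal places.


Step 1: Compute ||x||.
||x|| = 7.5896
Step 2: Compute scaling factor.
scale = max(0, 1 - 2.14/7.5896) = 0.718
Step 3: prox(x) = [-0.6568, -5.0802, -1.8595]
||prox(x)|| = 5.4496
Step 4: Proximal objective.
0.5*||prox-x||^2 = 2.2898
lambda*||prox|| = 11.6621
Total = 13.9519


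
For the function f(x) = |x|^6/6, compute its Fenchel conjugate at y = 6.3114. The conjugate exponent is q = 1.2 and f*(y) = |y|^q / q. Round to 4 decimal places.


The conjugate exponent q satisfies 1/p + 1/q = 1.
p = 6, so q = 6/(6 - 1) = 1.2
|y|^q = 6.3114^1.2 = 9.1233
f*(6.3114) = 9.1233 / 1.2 = 7.6027


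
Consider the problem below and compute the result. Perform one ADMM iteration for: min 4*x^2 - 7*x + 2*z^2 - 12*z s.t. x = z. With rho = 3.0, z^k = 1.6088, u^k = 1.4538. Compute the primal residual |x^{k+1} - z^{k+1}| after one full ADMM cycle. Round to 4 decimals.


ADMM iteration with rho = 3.0, z^k = 1.6088, u^k = 1.4538
Step 1: x-update.
Minimize 4*x^2 - 7*x + (3.0/2)*(x - 1.6088 + 1.4538)^2
FOC: (2*4 + 3.0)*x = 7 + 3.0*(1.6088 - 1.4538)
x^{k+1} = 0.6786
Step 2: z-update.
Minimize 2*z^2 - 12*z + (3.0/2)*(0.6786 - z + 1.4538)^2
FOC: (2*2 + 3.0)*z = 12 + 3.0*(0.6786 + 1.4538)
z^{k+1} = 2.6282
Step 3: u-update.
u^{k+1} = 1.4538 + 0.6786 - 2.6282 = -0.4958
Step 4: Primal residual = |0.6786 - 2.6282| = 1.9496


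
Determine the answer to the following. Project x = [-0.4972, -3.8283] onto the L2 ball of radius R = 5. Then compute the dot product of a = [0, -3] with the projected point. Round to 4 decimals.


Step 1: Compute ||x|| (intermediates to 6 decimals).
||x|| = sqrt((-0.4972)^2 + (-3.8283)^2) = 3.860452
Step 2: Project.
Since ||x|| <= R, proj = x (no scaling needed).
proj(x) = [-0.4972, -3.8283]
Step 3: Dot product.
a^T * proj(x) = 0*(-0.4972) - 3*(-3.8283) = 11.4849


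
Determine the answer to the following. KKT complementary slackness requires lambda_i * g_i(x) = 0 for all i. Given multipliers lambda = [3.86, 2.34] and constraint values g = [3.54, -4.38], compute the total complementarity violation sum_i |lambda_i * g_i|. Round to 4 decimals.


KKT complementary slackness check:
lambda_1 * g_1 = 3.86 * 3.54 = 13.6644
lambda_2 * g_2 = 2.34 * -4.38 = -10.2492
Total violation = 13.6644 + 10.2492 = 23.9136


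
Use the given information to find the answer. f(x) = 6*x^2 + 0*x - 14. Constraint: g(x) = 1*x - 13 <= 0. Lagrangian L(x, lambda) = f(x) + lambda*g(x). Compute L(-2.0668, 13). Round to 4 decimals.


Step 1: Evaluate f(x).
f(-2.0668) = 6*(-2.0668)^2 + 0*(-2.0668) - 14 = 11.63
Step 2: Evaluate g(x).
g(-2.0668) = 1*-2.0668 - 13 = -15.0668
Step 3: Compute Lagrangian.
L = 11.63 + 13*-15.0668 = -184.2384


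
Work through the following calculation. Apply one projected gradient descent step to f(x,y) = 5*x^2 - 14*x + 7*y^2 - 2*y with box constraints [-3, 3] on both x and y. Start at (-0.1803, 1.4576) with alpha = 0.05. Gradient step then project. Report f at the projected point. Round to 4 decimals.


Step 1: Compute gradient at (-0.1803, 1.4576).
grad_x = 2*5*-0.1803 - 14 = -15.803
grad_y = 2*7*1.4576 - 2 = 18.4064
Step 2: Gradient step.
x_raw = -0.1803 - 0.05*-15.803 = 0.6099
y_raw = 1.4576 - 0.05*18.4064 = 0.5373
Step 3: Project onto [-3, 3].
x_proj = clip(0.6099) = 0.6099
y_proj = clip(0.5373) = 0.5373
Step 4: Evaluate f.
f(0.6099, 0.5373) = -5.7322


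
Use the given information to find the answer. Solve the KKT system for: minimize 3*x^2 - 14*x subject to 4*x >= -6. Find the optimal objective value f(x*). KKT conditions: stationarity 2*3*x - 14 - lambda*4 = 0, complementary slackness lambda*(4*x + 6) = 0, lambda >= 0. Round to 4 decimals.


Step 1: Try lambda = 0 (constraint inactive).
Stationarity: 2*3*x - 14 = 0
x* = 14/(2*3) = 7/3 = 2.3333 (rounded; the exact value 7/3 is used below)
Check constraint: 4*2.3333 = 9.3332 >= -6 -- satisfied.
Step 2: Compute optimal value.
f(x*) = 3*(7/3)^2 - 14*(7/3) = -16.3333


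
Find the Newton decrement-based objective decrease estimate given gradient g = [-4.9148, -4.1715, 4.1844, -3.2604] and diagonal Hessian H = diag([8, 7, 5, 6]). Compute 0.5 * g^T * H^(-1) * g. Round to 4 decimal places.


Step 1: H is diagonal, so H^(-1) * g = [-0.6144, -0.5959, 0.8369, -0.5434].
Step 2: g^T H^(-1) g = sum_i g_i^2 / H_ii
  = (-4.9148)^2/8 + (-4.1715)^2/7 + (4.1844)^2/5 + (-3.2604)^2/6
  = 3.0194 + 2.4859 + 3.5018 + 1.7717 = 10.7789
Step 3: Objective decrease = 0.5 * g^T H^(-1) g = 5.3894


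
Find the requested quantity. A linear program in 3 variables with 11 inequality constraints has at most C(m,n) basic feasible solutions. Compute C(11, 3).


Each vertex corresponds to some choice of n active constraints out of m, so the number of vertices is at most C(m, n) = m! / (n!(m-n)!).
m = 11, n = 3
Numerator: 11 * 10 * 9
Denominator: 3! = 6
C(11, 3) = 165


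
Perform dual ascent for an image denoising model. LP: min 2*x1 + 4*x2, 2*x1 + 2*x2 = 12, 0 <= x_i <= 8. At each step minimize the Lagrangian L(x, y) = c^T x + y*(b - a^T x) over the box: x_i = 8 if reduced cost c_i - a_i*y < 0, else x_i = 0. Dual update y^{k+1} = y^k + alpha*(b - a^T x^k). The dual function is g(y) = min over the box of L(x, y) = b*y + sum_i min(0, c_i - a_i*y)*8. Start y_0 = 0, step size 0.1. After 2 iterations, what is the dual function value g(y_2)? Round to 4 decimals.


Dual ascent for LP: min 2*x1 + 4*x2, 2*x1 + 2*x2 = 12, 0 <= x_i <= 8
Step 1: y^k = 0.0, reduced costs: (2.0, 4.0)
  x^k = (0.0, 0.0), subgradient = b - a^T x = 12.0
  y^{k+1} = 0.0 + 0.1*12.0 = 1.2
Step 2: y^k = 1.2, reduced costs: (-0.4, 1.6)
  x^k = (8.0, 0.0), subgradient = b - a^T x = -4.0
  y^{k+1} = 1.2 + 0.1*-4.0 = 0.8
Dual objective at y_2 = 0.8: reduced costs (0.4, 2.4), box minimizer x = (0.0, 0.0)
g(y_2) = b*y + (c1 - a1*y)*x1 + (c2 - a2*y)*x2 = 12*0.8 + 0.4*0.0 + 2.4*0.0 = 9.6 + 0.0 + 0.0 = 9.6
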